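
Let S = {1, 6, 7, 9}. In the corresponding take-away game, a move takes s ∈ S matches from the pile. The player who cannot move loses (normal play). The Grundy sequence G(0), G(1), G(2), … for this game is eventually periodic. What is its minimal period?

G(0) = 0
G(1) = mex{0} = 1
G(2) = mex{1} = 0
G(3) = mex{0} = 1
G(4) = mex{1} = 0
G(5) = mex{0} = 1
G(6) = mex{1,0} = 2
G(7) = mex{2,1,0} = 3
G(8) = mex{3,0,1} = 2
G(9) = mex{2,1,0,0} = 3
G(10) = mex{3,0,1,1} = 2
G(11) = mex{2,1,0,0} = 3
G(12) = mex{3,2,1,1} = 0
G(13) = mex{0,3,2,0} = 1
G(14) = mex{1,2,3,1} = 0
G(15) = mex{0,3,2,2} = 1
G(16) = mex{1,2,3,3} = 0
G(17) = mex{0,3,2,2} = 1
G(18) = mex{1,0,3,3} = 2
G(19) = mex{2,1,0,2} = 3
G(20) = mex{3,0,1,3} = 2
G(21) = mex{2,1,0,0} = 3
G(22) = mex{3,0,1,1} = 2
G(23) = mex{2,1,0,0} = 3
G(24) = mex{3,2,1,1} = 0
G(25) = mex{0,3,2,0} = 1
G(n+12) = G(n) holds for n = 0,…,8 (a full window of length max(S) = 9), so the sequence is purely periodic with period 12.

12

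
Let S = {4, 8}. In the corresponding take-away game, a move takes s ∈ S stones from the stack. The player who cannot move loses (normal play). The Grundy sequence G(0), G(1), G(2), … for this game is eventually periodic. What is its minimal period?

12

n :  0  1  2  3  4  5  6  7  8  9 10 11 12 13 14 15 16 17 18 19 20 21 22 23 24 25
G :  0  0  0  0  1  1  1  1  2  2  2  2  0  0  0  0  1  1  1  1  2  2  2  2  0  0
G(n+12) = G(n) holds for n = 0,…,7 (a full window of length max(S) = 8), so the sequence is purely periodic with period 12.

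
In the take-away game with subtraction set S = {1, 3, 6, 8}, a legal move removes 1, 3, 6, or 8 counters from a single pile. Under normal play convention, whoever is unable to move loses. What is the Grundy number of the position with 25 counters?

G(0) = 0
G(1) = mex{0} = 1
G(2) = mex{1} = 0
G(3) = mex{0,0} = 1
G(4) = mex{1,1} = 0
G(5) = mex{0,0} = 1
G(6) = mex{1,1,0} = 2
G(7) = mex{2,0,1} = 3
G(8) = mex{3,1,0,0} = 2
G(9) = mex{2,2,1,1} = 0
G(10) = mex{0,3,0,0} = 1
G(11) = mex{1,2,1,1} = 0
G(12) = mex{0,0,2,0} = 1
G(13) = mex{1,1,3,1} = 0
G(14) = mex{0,0,2,2} = 1
G(15) = mex{1,1,0,3} = 2
G(16) = mex{2,0,1,2} = 3
G(17) = mex{3,1,0,0} = 2
G(18) = mex{2,2,1,1} = 0
G(19) = mex{0,3,0,0} = 1
G(20) = mex{1,2,1,1} = 0
G(21) = mex{0,0,2,0} = 1
G(22) = mex{1,1,3,1} = 0
G(23) = mex{0,0,2,2} = 1
G(24) = mex{1,1,0,3} = 2
G(25) = mex{2,0,1,2} = 3

3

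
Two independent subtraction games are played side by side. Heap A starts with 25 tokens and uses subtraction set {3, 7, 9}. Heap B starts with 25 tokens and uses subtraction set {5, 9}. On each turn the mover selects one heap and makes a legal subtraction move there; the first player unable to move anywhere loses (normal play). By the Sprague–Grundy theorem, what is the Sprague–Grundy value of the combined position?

3

Heap A, S = {3, 7, 9}:
n :  0  1  2  3  4  5  6  7  8  9 10 11 12 13 14 15 16 17 18 19 20 21 22 23 24 25
G :  0  0  0  1  1  1  0  2  2  1  3  3  0  2  0  1  0  1  0  1  0  1  0  1  0  1
G_A(25) = 1.
Heap B, S = {5, 9}:
n :  0  1  2  3  4  5  6  7  8  9 10 11 12 13 14 15 16 17 18 19 20 21 22 23 24 25
G :  0  0  0  0  0  1  1  1  1  1  2  2  2  2  0  0  0  0  0  1  1  1  1  1  2  2
G_B(25) = 2.
Combined Grundy value = 1 ⊕ 2 = 3.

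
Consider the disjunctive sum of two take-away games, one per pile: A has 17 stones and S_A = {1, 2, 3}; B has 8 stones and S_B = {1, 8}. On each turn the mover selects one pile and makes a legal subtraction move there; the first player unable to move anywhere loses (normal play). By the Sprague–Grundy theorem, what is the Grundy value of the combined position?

3

Pile A, S = {1, 2, 3}:
G(0) = 0
G(1) = mex{0} = 1
G(2) = mex{1,0} = 2
G(3) = mex{2,1,0} = 3
G(4) = mex{3,2,1} = 0
G(5) = mex{0,3,2} = 1
G(6) = mex{1,0,3} = 2
G(7) = mex{2,1,0} = 3
G(8) = mex{3,2,1} = 0
G(9) = mex{0,3,2} = 1
G(10) = mex{1,0,3} = 2
G(11) = mex{2,1,0} = 3
G(12) = mex{3,2,1} = 0
G(13) = mex{0,3,2} = 1
G(14) = mex{1,0,3} = 2
G(15) = mex{2,1,0} = 3
G(16) = mex{3,2,1} = 0
G(17) = mex{0,3,2} = 1
G_A(17) = 1.
Pile B, S = {1, 8}:
n : 0 1 2 3 4 5 6 7 8
G : 0 1 0 1 0 1 0 1 2
G_B(8) = 2.
Combined Grundy value = 1 ⊕ 2 = 3.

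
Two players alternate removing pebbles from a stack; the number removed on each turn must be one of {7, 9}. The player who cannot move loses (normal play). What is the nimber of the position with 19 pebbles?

n :  0  1  2  3  4  5  6  7  8  9 10 11 12 13 14 15 16 17 18 19
G :  0  0  0  0  0  0  0  1  1  1  1  1  1  1  2  2  0  0  0  0

0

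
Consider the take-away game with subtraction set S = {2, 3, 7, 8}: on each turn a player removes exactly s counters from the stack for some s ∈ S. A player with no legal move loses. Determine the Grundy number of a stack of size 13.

1

G(0) = 0
G(1) = mex{} = 0
G(2) = mex{0} = 1
G(3) = mex{0,0} = 1
G(4) = mex{1,0} = 2
G(5) = mex{1,1} = 0
G(6) = mex{2,1} = 0
G(7) = mex{0,2,0} = 1
G(8) = mex{0,0,0,0} = 1
G(9) = mex{1,0,1,0} = 2
G(10) = mex{1,1,1,1} = 0
G(11) = mex{2,1,2,1} = 0
G(12) = mex{0,2,0,2} = 1
G(13) = mex{0,0,0,0} = 1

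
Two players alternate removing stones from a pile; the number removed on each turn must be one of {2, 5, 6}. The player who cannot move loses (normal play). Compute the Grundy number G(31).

G(0) = 0
G(1) = mex{} = 0
G(2) = mex{0} = 1
G(3) = mex{0} = 1
G(4) = mex{1} = 0
G(5) = mex{1,0} = 2
G(6) = mex{0,0,0} = 1
G(7) = mex{2,1,0} = 3
G(8) = mex{1,1,1} = 0
G(9) = mex{3,0,1} = 2
G(10) = mex{0,2,0} = 1
G(11) = mex{2,1,2} = 0
G(12) = mex{1,3,1} = 0
G(13) = mex{0,0,3} = 1
G(14) = mex{0,2,0} = 1
G(15) = mex{1,1,2} = 0
G(16) = mex{1,0,1} = 2
G(17) = mex{0,0,0} = 1
G(18) = mex{2,1,0} = 3
G(19) = mex{1,1,1} = 0
G(20) = mex{3,0,1} = 2
G(21) = mex{0,2,0} = 1
G(22) = mex{2,1,2} = 0
G(23) = mex{1,3,1} = 0
G(24) = mex{0,0,3} = 1
G(25) = mex{0,2,0} = 1
G(26) = mex{1,1,2} = 0
G(27) = mex{1,0,1} = 2
G(28) = mex{0,0,0} = 1
G(29) = mex{2,1,0} = 3
G(30) = mex{1,1,1} = 0
G(31) = mex{3,0,1} = 2

2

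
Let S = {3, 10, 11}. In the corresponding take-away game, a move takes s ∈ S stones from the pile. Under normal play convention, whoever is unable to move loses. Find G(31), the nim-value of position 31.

n :  0  1  2  3  4  5  6  7  8  9 10 11 12 13 14 15 16 17 18 19 20 21 22 23 24 25 26 27 28 29 30 31
G :  0  0  0  1  1  1  0  0  0  1  1  1  2  2  0  0  3  1  1  2  0  0  0  1  1  1  2  0  0  0  1  1

1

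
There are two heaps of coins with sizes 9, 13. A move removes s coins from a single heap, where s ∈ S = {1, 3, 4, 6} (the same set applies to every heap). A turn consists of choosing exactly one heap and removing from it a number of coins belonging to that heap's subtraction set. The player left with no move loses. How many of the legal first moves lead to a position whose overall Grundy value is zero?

All heaps use S = {1, 3, 4, 6}:
G(0) = 0
G(1) = mex{0} = 1
G(2) = mex{1} = 0
G(3) = mex{0,0} = 1
G(4) = mex{1,1,0} = 2
G(5) = mex{2,0,1} = 3
G(6) = mex{3,1,0,0} = 2
G(7) = mex{2,2,1,1} = 0
G(8) = mex{0,3,2,0} = 1
G(9) = mex{1,2,3,1} = 0
G(10) = mex{0,0,2,2} = 1
G(11) = mex{1,1,0,3} = 2
G(12) = mex{2,0,1,2} = 3
G(13) = mex{3,1,0,0} = 2
Heap A: G(9) = 0.
Heap B: G(13) = 2.
Combined Grundy value = 0 ⊕ 2 = 2.
A winning move leaves total XOR = 0, i.e. changes one component's Grundy value g to g ⊕ X where X is the current total.
Heap A: need g' = 0⊕2 = 2. Options: 9−1→G=1, 9−3→G=2, 9−4→G=3, 9−6→G=1. Hits: 1.
Heap B: need g' = 2⊕2 = 0. Options: 13−1→G=3, 13−3→G=1, 13−4→G=0, 13−6→G=0. Hits: 2.

3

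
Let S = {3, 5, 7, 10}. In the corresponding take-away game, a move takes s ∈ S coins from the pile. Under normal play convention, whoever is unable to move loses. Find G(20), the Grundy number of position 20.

G(0) = 0
G(1) = mex{} = 0
G(2) = mex{} = 0
G(3) = mex{0} = 1
G(4) = mex{0} = 1
G(5) = mex{0,0} = 1
G(6) = mex{1,0} = 2
G(7) = mex{1,0,0} = 2
G(8) = mex{1,1,0} = 2
G(9) = mex{2,1,0} = 3
G(10) = mex{2,1,1,0} = 3
G(11) = mex{2,2,1,0} = 3
G(12) = mex{3,2,1,0} = 4
G(13) = mex{3,2,2,1} = 0
G(14) = mex{3,3,2,1} = 0
G(15) = mex{4,3,2,1} = 0
G(16) = mex{0,3,3,2} = 1
G(17) = mex{0,4,3,2} = 1
G(18) = mex{0,0,3,2} = 1
G(19) = mex{1,0,4,3} = 2
G(20) = mex{1,0,0,3} = 2

2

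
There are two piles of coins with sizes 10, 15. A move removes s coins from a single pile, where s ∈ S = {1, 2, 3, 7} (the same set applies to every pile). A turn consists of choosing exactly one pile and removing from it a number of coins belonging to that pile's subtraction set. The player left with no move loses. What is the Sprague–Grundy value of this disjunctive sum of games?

1

All piles use S = {1, 2, 3, 7}:
G(0) = 0
G(1) = mex{0} = 1
G(2) = mex{1,0} = 2
G(3) = mex{2,1,0} = 3
G(4) = mex{3,2,1} = 0
G(5) = mex{0,3,2} = 1
G(6) = mex{1,0,3} = 2
G(7) = mex{2,1,0,0} = 3
G(8) = mex{3,2,1,1} = 0
G(9) = mex{0,3,2,2} = 1
G(10) = mex{1,0,3,3} = 2
G(11) = mex{2,1,0,0} = 3
G(12) = mex{3,2,1,1} = 0
G(13) = mex{0,3,2,2} = 1
G(14) = mex{1,0,3,3} = 2
G(15) = mex{2,1,0,0} = 3
Pile A: G(10) = 2.
Pile B: G(15) = 3.
Combined Grundy value = 2 ⊕ 3 = 1.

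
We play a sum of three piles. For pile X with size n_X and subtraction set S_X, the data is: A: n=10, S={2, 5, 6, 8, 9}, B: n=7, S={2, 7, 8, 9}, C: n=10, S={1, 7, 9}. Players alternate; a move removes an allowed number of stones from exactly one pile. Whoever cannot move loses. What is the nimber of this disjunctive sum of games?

2

Pile A, S = {2, 5, 6, 8, 9}:
n :  0  1  2  3  4  5  6  7  8  9 10
G :  0  0  1  1  0  2  1  3  2  2  3
G_A(10) = 3.
Pile B, S = {2, 7, 8, 9}:
n : 0 1 2 3 4 5 6 7
G : 0 0 1 1 0 0 1 1
G_B(7) = 1.
Pile C, S = {1, 7, 9}:
G(0) = 0
G(1) = mex{0} = 1
G(2) = mex{1} = 0
G(3) = mex{0} = 1
G(4) = mex{1} = 0
G(5) = mex{0} = 1
G(6) = mex{1} = 0
G(7) = mex{0,0} = 1
G(8) = mex{1,1} = 0
G(9) = mex{0,0,0} = 1
G(10) = mex{1,1,1} = 0
G_C(10) = 0.
Combined Grundy value = 3 ⊕ 1 ⊕ 0 = 2.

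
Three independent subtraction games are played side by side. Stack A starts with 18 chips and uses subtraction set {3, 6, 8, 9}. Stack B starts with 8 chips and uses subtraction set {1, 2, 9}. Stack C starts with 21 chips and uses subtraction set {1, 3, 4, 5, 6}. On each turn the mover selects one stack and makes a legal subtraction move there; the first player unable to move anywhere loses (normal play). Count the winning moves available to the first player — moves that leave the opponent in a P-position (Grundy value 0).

Stack A, S = {3, 6, 8, 9}:
n :  0  1  2  3  4  5  6  7  8  9 10 11 12 13 14 15 16 17 18
G :  0  0  0  1  1  1  2  2  2  3  3  3  0  0  0  1  1  1  2
G_A(18) = 2.
Stack B, S = {1, 2, 9}:
n : 0 1 2 3 4 5 6 7 8
G : 0 1 2 0 1 2 0 1 2
G_B(8) = 2.
Stack C, S = {1, 3, 4, 5, 6}:
G(0) = 0
G(1) = mex{0} = 1
G(2) = mex{1} = 0
G(3) = mex{0,0} = 1
G(4) = mex{1,1,0} = 2
G(5) = mex{2,0,1,0} = 3
G(6) = mex{3,1,0,1,0} = 2
G(7) = mex{2,2,1,0,1} = 3
G(8) = mex{3,3,2,1,0} = 4
G(9) = mex{4,2,3,2,1} = 0
G(10) = mex{0,3,2,3,2} = 1
G(11) = mex{1,4,3,2,3} = 0
G(12) = mex{0,0,4,3,2} = 1
G(13) = mex{1,1,0,4,3} = 2
G(14) = mex{2,0,1,0,4} = 3
G(15) = mex{3,1,0,1,0} = 2
G(16) = mex{2,2,1,0,1} = 3
G(17) = mex{3,3,2,1,0} = 4
G(18) = mex{4,2,3,2,1} = 0
G(19) = mex{0,3,2,3,2} = 1
G(20) = mex{1,4,3,2,3} = 0
G(21) = mex{0,0,4,3,2} = 1
G_C(21) = 1.
Combined Grundy value = 2 ⊕ 2 ⊕ 1 = 1.
A winning move leaves total XOR = 0, i.e. changes one component's Grundy value g to g ⊕ X where X is the current total.
Stack A: need g' = 2⊕1 = 3. Options: 18−3→G=1, 18−6→G=0, 18−8→G=3, 18−9→G=3. Hits: 2.
Stack B: need g' = 2⊕1 = 3. Options: 8−1→G=1, 8−2→G=0. Hits: 0.
Stack C: need g' = 1⊕1 = 0. Options: 21−1→G=0, 21−3→G=0, 21−4→G=4, 21−5→G=3, 21−6→G=2. Hits: 2.

4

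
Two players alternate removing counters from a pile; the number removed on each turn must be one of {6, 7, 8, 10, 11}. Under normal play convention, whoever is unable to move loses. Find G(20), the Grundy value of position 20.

0

n :  0  1  2  3  4  5  6  7  8  9 10 11 12 13 14 15 16 17 18 19 20
G :  0  0  0  0  0  0  1  1  1  1  1  1  2  2  2  2  2  0  0  0  0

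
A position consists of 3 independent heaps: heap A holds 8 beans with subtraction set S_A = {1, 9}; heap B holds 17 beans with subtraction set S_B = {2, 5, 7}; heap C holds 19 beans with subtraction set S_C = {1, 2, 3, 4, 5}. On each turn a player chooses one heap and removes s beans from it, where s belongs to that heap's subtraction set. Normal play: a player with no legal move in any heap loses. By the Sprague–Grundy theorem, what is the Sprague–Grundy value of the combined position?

3

Heap A, S = {1, 9}:
G(0) = 0
G(1) = mex{0} = 1
G(2) = mex{1} = 0
G(3) = mex{0} = 1
G(4) = mex{1} = 0
G(5) = mex{0} = 1
G(6) = mex{1} = 0
G(7) = mex{0} = 1
G(8) = mex{1} = 0
G_A(8) = 0.
Heap B, S = {2, 5, 7}:
G(0) = 0
G(1) = mex{} = 0
G(2) = mex{0} = 1
G(3) = mex{0} = 1
G(4) = mex{1} = 0
G(5) = mex{1,0} = 2
G(6) = mex{0,0} = 1
G(7) = mex{2,1,0} = 3
G(8) = mex{1,1,0} = 2
G(9) = mex{3,0,1} = 2
G(10) = mex{2,2,1} = 0
G(11) = mex{2,1,0} = 3
G(12) = mex{0,3,2} = 1
G(13) = mex{3,2,1} = 0
G(14) = mex{1,2,3} = 0
G(15) = mex{0,0,2} = 1
G(16) = mex{0,3,2} = 1
G(17) = mex{1,1,0} = 2
G_B(17) = 2.
Heap C, S = {1, 2, 3, 4, 5}:
G(0) = 0
G(1) = mex{0} = 1
G(2) = mex{1,0} = 2
G(3) = mex{2,1,0} = 3
G(4) = mex{3,2,1,0} = 4
G(5) = mex{4,3,2,1,0} = 5
G(6) = mex{5,4,3,2,1} = 0
G(7) = mex{0,5,4,3,2} = 1
G(8) = mex{1,0,5,4,3} = 2
G(9) = mex{2,1,0,5,4} = 3
G(10) = mex{3,2,1,0,5} = 4
G(11) = mex{4,3,2,1,0} = 5
G(12) = mex{5,4,3,2,1} = 0
G(13) = mex{0,5,4,3,2} = 1
G(14) = mex{1,0,5,4,3} = 2
G(15) = mex{2,1,0,5,4} = 3
G(16) = mex{3,2,1,0,5} = 4
G(17) = mex{4,3,2,1,0} = 5
G(18) = mex{5,4,3,2,1} = 0
G(19) = mex{0,5,4,3,2} = 1
G_C(19) = 1.
Combined Grundy value = 0 ⊕ 2 ⊕ 1 = 3.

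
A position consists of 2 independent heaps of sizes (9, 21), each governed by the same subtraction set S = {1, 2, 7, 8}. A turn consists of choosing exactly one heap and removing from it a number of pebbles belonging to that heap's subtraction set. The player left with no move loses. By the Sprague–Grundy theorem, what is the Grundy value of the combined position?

0

All heaps use S = {1, 2, 7, 8}:
G(0) = 0
G(1) = mex{0} = 1
G(2) = mex{1,0} = 2
G(3) = mex{2,1} = 0
G(4) = mex{0,2} = 1
G(5) = mex{1,0} = 2
G(6) = mex{2,1} = 0
G(7) = mex{0,2,0} = 1
G(8) = mex{1,0,1,0} = 2
G(9) = mex{2,1,2,1} = 0
G(10) = mex{0,2,0,2} = 1
G(11) = mex{1,0,1,0} = 2
G(12) = mex{2,1,2,1} = 0
G(13) = mex{0,2,0,2} = 1
G(14) = mex{1,0,1,0} = 2
G(15) = mex{2,1,2,1} = 0
G(16) = mex{0,2,0,2} = 1
G(17) = mex{1,0,1,0} = 2
G(18) = mex{2,1,2,1} = 0
G(19) = mex{0,2,0,2} = 1
G(20) = mex{1,0,1,0} = 2
G(21) = mex{2,1,2,1} = 0
Heap A: G(9) = 0.
Heap B: G(21) = 0.
Combined Grundy value = 0 ⊕ 0 = 0.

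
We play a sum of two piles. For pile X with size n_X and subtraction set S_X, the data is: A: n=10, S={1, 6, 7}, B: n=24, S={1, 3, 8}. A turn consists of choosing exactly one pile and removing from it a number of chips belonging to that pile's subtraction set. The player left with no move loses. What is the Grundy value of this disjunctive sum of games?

Pile A, S = {1, 6, 7}:
G(0) = 0
G(1) = mex{0} = 1
G(2) = mex{1} = 0
G(3) = mex{0} = 1
G(4) = mex{1} = 0
G(5) = mex{0} = 1
G(6) = mex{1,0} = 2
G(7) = mex{2,1,0} = 3
G(8) = mex{3,0,1} = 2
G(9) = mex{2,1,0} = 3
G(10) = mex{3,0,1} = 2
G_A(10) = 2.
Pile B, S = {1, 3, 8}:
G(0) = 0
G(1) = mex{0} = 1
G(2) = mex{1} = 0
G(3) = mex{0,0} = 1
G(4) = mex{1,1} = 0
G(5) = mex{0,0} = 1
G(6) = mex{1,1} = 0
G(7) = mex{0,0} = 1
G(8) = mex{1,1,0} = 2
G(9) = mex{2,0,1} = 3
G(10) = mex{3,1,0} = 2
G(11) = mex{2,2,1} = 0
G(12) = mex{0,3,0} = 1
G(13) = mex{1,2,1} = 0
G(14) = mex{0,0,0} = 1
G(15) = mex{1,1,1} = 0
G(16) = mex{0,0,2} = 1
G(17) = mex{1,1,3} = 0
G(18) = mex{0,0,2} = 1
G(19) = mex{1,1,0} = 2
G(20) = mex{2,0,1} = 3
G(21) = mex{3,1,0} = 2
G(22) = mex{2,2,1} = 0
G(23) = mex{0,3,0} = 1
G(24) = mex{1,2,1} = 0
G_B(24) = 0.
Combined Grundy value = 2 ⊕ 0 = 2.

2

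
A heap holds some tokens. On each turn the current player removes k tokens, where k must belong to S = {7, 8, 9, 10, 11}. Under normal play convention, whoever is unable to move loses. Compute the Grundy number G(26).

1

G(0) = 0
G(1) = mex{} = 0
G(2) = mex{} = 0
G(3) = mex{} = 0
G(4) = mex{} = 0
G(5) = mex{} = 0
G(6) = mex{} = 0
G(7) = mex{0} = 1
G(8) = mex{0,0} = 1
G(9) = mex{0,0,0} = 1
G(10) = mex{0,0,0,0} = 1
G(11) = mex{0,0,0,0,0} = 1
G(12) = mex{0,0,0,0,0} = 1
G(13) = mex{0,0,0,0,0} = 1
G(14) = mex{1,0,0,0,0} = 2
G(15) = mex{1,1,0,0,0} = 2
G(16) = mex{1,1,1,0,0} = 2
G(17) = mex{1,1,1,1,0} = 2
G(18) = mex{1,1,1,1,1} = 0
G(19) = mex{1,1,1,1,1} = 0
G(20) = mex{1,1,1,1,1} = 0
G(21) = mex{2,1,1,1,1} = 0
G(22) = mex{2,2,1,1,1} = 0
G(23) = mex{2,2,2,1,1} = 0
G(24) = mex{2,2,2,2,1} = 0
G(25) = mex{0,2,2,2,2} = 1
G(26) = mex{0,0,2,2,2} = 1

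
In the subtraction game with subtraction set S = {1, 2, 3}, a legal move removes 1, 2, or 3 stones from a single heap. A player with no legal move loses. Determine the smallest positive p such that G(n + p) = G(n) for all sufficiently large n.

4

n :  0  1  2  3  4  5  6  7  8  9 10 11 12 13 14
G :  0  1  2  3  0  1  2  3  0  1  2  3  0  1  2
G(n+4) = G(n) holds for n = 0,…,2 (a full window of length max(S) = 3), so the sequence is purely periodic with period 4.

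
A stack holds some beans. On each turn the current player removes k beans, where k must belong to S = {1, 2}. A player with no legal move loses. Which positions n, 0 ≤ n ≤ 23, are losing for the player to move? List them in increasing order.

0, 3, 6, 9, 12, 15, 18, 21

n :  0  1  2  3  4  5  6  7  8  9 10 11 12 13 14 15 16 17 18 19 20 21 22 23
G :  0  1  2  0  1  2  0  1  2  0  1  2  0  1  2  0  1  2  0  1  2  0  1  2
P-positions are exactly the n with G(n) = 0.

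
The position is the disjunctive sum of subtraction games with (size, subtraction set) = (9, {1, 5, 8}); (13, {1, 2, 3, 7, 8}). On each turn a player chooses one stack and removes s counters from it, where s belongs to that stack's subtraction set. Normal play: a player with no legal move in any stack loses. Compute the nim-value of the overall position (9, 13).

Stack A, S = {1, 5, 8}:
n : 0 1 2 3 4 5 6 7 8 9
G : 0 1 0 1 0 1 0 1 2 3
G_A(9) = 3.
Stack B, S = {1, 2, 3, 7, 8}:
n :  0  1  2  3  4  5  6  7  8  9 10 11 12 13
G :  0  1  2  3  0  1  2  3  4  0  1  2  3  0
G_B(13) = 0.
Combined Grundy value = 3 ⊕ 0 = 3.

3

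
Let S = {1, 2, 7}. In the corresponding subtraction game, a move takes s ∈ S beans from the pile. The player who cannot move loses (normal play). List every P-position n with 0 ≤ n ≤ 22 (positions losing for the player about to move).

0, 3, 6, 9, 12, 15, 18, 21

G(0) = 0
G(1) = mex{0} = 1
G(2) = mex{1,0} = 2
G(3) = mex{2,1} = 0
G(4) = mex{0,2} = 1
G(5) = mex{1,0} = 2
G(6) = mex{2,1} = 0
G(7) = mex{0,2,0} = 1
G(8) = mex{1,0,1} = 2
G(9) = mex{2,1,2} = 0
G(10) = mex{0,2,0} = 1
G(11) = mex{1,0,1} = 2
G(12) = mex{2,1,2} = 0
G(13) = mex{0,2,0} = 1
G(14) = mex{1,0,1} = 2
G(15) = mex{2,1,2} = 0
G(16) = mex{0,2,0} = 1
G(17) = mex{1,0,1} = 2
G(18) = mex{2,1,2} = 0
G(19) = mex{0,2,0} = 1
G(20) = mex{1,0,1} = 2
G(21) = mex{2,1,2} = 0
G(22) = mex{0,2,0} = 1
P-positions are exactly the n with G(n) = 0.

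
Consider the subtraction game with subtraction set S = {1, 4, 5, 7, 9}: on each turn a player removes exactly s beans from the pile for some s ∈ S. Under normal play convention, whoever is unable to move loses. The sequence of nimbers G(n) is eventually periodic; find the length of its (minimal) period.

n :  0  1  2  3  4  5  6  7  8  9 10 11 12 13 14 15 16 17 18
G :  0  1  0  1  2  3  2  3  0  1  0  1  2  3  2  3  0  1  0
G(n+8) = G(n) holds for n = 0,…,8 (a full window of length max(S) = 9), so the sequence is purely periodic with period 8.

8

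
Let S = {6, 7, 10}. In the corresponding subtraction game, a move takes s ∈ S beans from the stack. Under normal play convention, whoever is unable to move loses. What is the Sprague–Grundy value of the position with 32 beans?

n :  0  1  2  3  4  5  6  7  8  9 10 11 12 13 14 15 16 17 18 19 20 21 22 23 24 25 26 27 28 29 30 31 32
G :  0  0  0  0  0  0  1  1  1  1  1  1  2  2  2  2  0  0  0  0  0  0  1  1  1  1  1  1  2  2  2  2  0

0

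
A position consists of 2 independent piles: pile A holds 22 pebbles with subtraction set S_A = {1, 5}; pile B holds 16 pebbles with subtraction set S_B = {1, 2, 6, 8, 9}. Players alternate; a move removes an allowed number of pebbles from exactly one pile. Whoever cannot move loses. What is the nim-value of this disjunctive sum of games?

2

Pile A, S = {1, 5}:
G(0) = 0
G(1) = mex{0} = 1
G(2) = mex{1} = 0
G(3) = mex{0} = 1
G(4) = mex{1} = 0
G(5) = mex{0,0} = 1
G(6) = mex{1,1} = 0
G(7) = mex{0,0} = 1
G(8) = mex{1,1} = 0
G(9) = mex{0,0} = 1
G(10) = mex{1,1} = 0
G(11) = mex{0,0} = 1
G(12) = mex{1,1} = 0
G(13) = mex{0,0} = 1
G(14) = mex{1,1} = 0
G(15) = mex{0,0} = 1
G(16) = mex{1,1} = 0
G(17) = mex{0,0} = 1
G(18) = mex{1,1} = 0
G(19) = mex{0,0} = 1
G(20) = mex{1,1} = 0
G(21) = mex{0,0} = 1
G(22) = mex{1,1} = 0
G_A(22) = 0.
Pile B, S = {1, 2, 6, 8, 9}:
G(0) = 0
G(1) = mex{0} = 1
G(2) = mex{1,0} = 2
G(3) = mex{2,1} = 0
G(4) = mex{0,2} = 1
G(5) = mex{1,0} = 2
G(6) = mex{2,1,0} = 3
G(7) = mex{3,2,1} = 0
G(8) = mex{0,3,2,0} = 1
G(9) = mex{1,0,0,1,0} = 2
G(10) = mex{2,1,1,2,1} = 0
G(11) = mex{0,2,2,0,2} = 1
G(12) = mex{1,0,3,1,0} = 2
G(13) = mex{2,1,0,2,1} = 3
G(14) = mex{3,2,1,3,2} = 0
G(15) = mex{0,3,2,0,3} = 1
G(16) = mex{1,0,0,1,0} = 2
G_B(16) = 2.
Combined Grundy value = 0 ⊕ 2 = 2.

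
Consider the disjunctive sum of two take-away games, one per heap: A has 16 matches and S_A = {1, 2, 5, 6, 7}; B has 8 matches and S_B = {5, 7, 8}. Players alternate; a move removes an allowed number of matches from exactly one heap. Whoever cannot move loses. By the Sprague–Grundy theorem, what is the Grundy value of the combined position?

3

Heap A, S = {1, 2, 5, 6, 7}:
n :  0  1  2  3  4  5  6  7  8  9 10 11 12 13 14 15 16
G :  0  1  2  0  1  2  3  4  5  3  4  0  1  2  0  1  2
G_A(16) = 2.
Heap B, S = {5, 7, 8}:
G(0) = 0
G(1) = mex{} = 0
G(2) = mex{} = 0
G(3) = mex{} = 0
G(4) = mex{} = 0
G(5) = mex{0} = 1
G(6) = mex{0} = 1
G(7) = mex{0,0} = 1
G(8) = mex{0,0,0} = 1
G_B(8) = 1.
Combined Grundy value = 2 ⊕ 1 = 3.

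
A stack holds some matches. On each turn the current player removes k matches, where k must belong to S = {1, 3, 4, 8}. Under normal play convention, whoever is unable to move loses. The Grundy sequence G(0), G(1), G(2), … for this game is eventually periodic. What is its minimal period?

n :  0  1  2  3  4  5  6  7  8  9 10 11 12 13 14 15 16
G :  0  1  0  1  2  3  2  0  1  0  1  2  3  2  0  1  0
G(n+7) = G(n) holds for n = 0,…,7 (a full window of length max(S) = 8), so the sequence is purely periodic with period 7.

7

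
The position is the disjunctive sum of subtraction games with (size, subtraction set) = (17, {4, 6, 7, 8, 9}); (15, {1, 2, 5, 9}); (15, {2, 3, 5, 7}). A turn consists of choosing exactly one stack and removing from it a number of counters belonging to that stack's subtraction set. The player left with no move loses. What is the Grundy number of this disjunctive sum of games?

Stack A, S = {4, 6, 7, 8, 9}:
n :  0  1  2  3  4  5  6  7  8  9 10 11 12 13 14 15 16 17
G :  0  0  0  0  1  1  1  1  2  2  2  2  3  0  0  0  0  1
G_A(17) = 1.
Stack B, S = {1, 2, 5, 9}:
G(0) = 0
G(1) = mex{0} = 1
G(2) = mex{1,0} = 2
G(3) = mex{2,1} = 0
G(4) = mex{0,2} = 1
G(5) = mex{1,0,0} = 2
G(6) = mex{2,1,1} = 0
G(7) = mex{0,2,2} = 1
G(8) = mex{1,0,0} = 2
G(9) = mex{2,1,1,0} = 3
G(10) = mex{3,2,2,1} = 0
G(11) = mex{0,3,0,2} = 1
G(12) = mex{1,0,1,0} = 2
G(13) = mex{2,1,2,1} = 0
G(14) = mex{0,2,3,2} = 1
G(15) = mex{1,0,0,0} = 2
G_B(15) = 2.
Stack C, S = {2, 3, 5, 7}:
n :  0  1  2  3  4  5  6  7  8  9 10 11 12 13 14 15
G :  0  0  1  1  2  2  3  3  4  0  0  1  1  2  2  3
G_C(15) = 3.
Combined Grundy value = 1 ⊕ 2 ⊕ 3 = 0.

0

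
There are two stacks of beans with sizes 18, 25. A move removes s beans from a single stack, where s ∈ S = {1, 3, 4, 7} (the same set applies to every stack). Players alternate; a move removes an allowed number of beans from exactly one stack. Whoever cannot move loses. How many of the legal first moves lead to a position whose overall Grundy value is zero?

4

All stacks use S = {1, 3, 4, 7}:
G(0) = 0
G(1) = mex{0} = 1
G(2) = mex{1} = 0
G(3) = mex{0,0} = 1
G(4) = mex{1,1,0} = 2
G(5) = mex{2,0,1} = 3
G(6) = mex{3,1,0} = 2
G(7) = mex{2,2,1,0} = 3
G(8) = mex{3,3,2,1} = 0
G(9) = mex{0,2,3,0} = 1
G(10) = mex{1,3,2,1} = 0
G(11) = mex{0,0,3,2} = 1
G(12) = mex{1,1,0,3} = 2
G(13) = mex{2,0,1,2} = 3
G(14) = mex{3,1,0,3} = 2
G(15) = mex{2,2,1,0} = 3
G(16) = mex{3,3,2,1} = 0
G(17) = mex{0,2,3,0} = 1
G(18) = mex{1,3,2,1} = 0
G(19) = mex{0,0,3,2} = 1
G(20) = mex{1,1,0,3} = 2
G(21) = mex{2,0,1,2} = 3
G(22) = mex{3,1,0,3} = 2
G(23) = mex{2,2,1,0} = 3
G(24) = mex{3,3,2,1} = 0
G(25) = mex{0,2,3,0} = 1
Stack A: G(18) = 0.
Stack B: G(25) = 1.
Combined Grundy value = 0 ⊕ 1 = 1.
A winning move leaves total XOR = 0, i.e. changes one component's Grundy value g to g ⊕ X where X is the current total.
Stack A: need g' = 0⊕1 = 1. Options: 18−1→G=1, 18−3→G=3, 18−4→G=2, 18−7→G=1. Hits: 2.
Stack B: need g' = 1⊕1 = 0. Options: 25−1→G=0, 25−3→G=2, 25−4→G=3, 25−7→G=0. Hits: 2.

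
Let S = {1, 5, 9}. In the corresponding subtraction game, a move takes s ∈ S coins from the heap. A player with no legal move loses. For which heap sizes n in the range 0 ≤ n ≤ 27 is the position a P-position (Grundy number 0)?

G(0) = 0
G(1) = mex{0} = 1
G(2) = mex{1} = 0
G(3) = mex{0} = 1
G(4) = mex{1} = 0
G(5) = mex{0,0} = 1
G(6) = mex{1,1} = 0
G(7) = mex{0,0} = 1
G(8) = mex{1,1} = 0
G(9) = mex{0,0,0} = 1
G(10) = mex{1,1,1} = 0
G(11) = mex{0,0,0} = 1
G(12) = mex{1,1,1} = 0
G(13) = mex{0,0,0} = 1
G(14) = mex{1,1,1} = 0
G(15) = mex{0,0,0} = 1
G(16) = mex{1,1,1} = 0
G(17) = mex{0,0,0} = 1
G(18) = mex{1,1,1} = 0
G(19) = mex{0,0,0} = 1
G(20) = mex{1,1,1} = 0
G(21) = mex{0,0,0} = 1
G(22) = mex{1,1,1} = 0
G(23) = mex{0,0,0} = 1
G(24) = mex{1,1,1} = 0
G(25) = mex{0,0,0} = 1
G(26) = mex{1,1,1} = 0
G(27) = mex{0,0,0} = 1
P-positions are exactly the n with G(n) = 0.

0, 2, 4, 6, 8, 10, 12, 14, 16, 18, 20, 22, 24, 26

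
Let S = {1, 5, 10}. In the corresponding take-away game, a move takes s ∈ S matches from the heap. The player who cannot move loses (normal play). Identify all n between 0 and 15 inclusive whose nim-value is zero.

0, 2, 4, 6, 8, 15

n :  0  1  2  3  4  5  6  7  8  9 10 11 12 13 14 15
G :  0  1  0  1  0  1  0  1  0  1  2  3  2  3  2  0
P-positions are exactly the n with G(n) = 0.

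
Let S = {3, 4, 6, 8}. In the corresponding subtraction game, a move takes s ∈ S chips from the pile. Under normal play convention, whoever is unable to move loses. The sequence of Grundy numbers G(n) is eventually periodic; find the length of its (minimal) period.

n :  0  1  2  3  4  5  6  7  8  9 10 11 12 13 14 15 16 17 18 19 20 21 22 23
G :  0  0  0  1  1  1  2  2  2  3  3  0  0  0  1  1  1  2  2  2  3  3  0  0
G(n+11) = G(n) holds for n = 0,…,7 (a full window of length max(S) = 8), so the sequence is purely periodic with period 11.

11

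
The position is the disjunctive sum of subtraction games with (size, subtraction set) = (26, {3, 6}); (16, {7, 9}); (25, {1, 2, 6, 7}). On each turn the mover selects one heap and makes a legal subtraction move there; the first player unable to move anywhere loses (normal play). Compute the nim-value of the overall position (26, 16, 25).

Heap A, S = {3, 6}:
n :  0  1  2  3  4  5  6  7  8  9 10 11 12 13 14 15 16 17 18 19 20 21 22 23 24 25 26
G :  0  0  0  1  1  1  2  2  2  0  0  0  1  1  1  2  2  2  0  0  0  1  1  1  2  2  2
G_A(26) = 2.
Heap B, S = {7, 9}:
G(0) = 0
G(1) = mex{} = 0
G(2) = mex{} = 0
G(3) = mex{} = 0
G(4) = mex{} = 0
G(5) = mex{} = 0
G(6) = mex{} = 0
G(7) = mex{0} = 1
G(8) = mex{0} = 1
G(9) = mex{0,0} = 1
G(10) = mex{0,0} = 1
G(11) = mex{0,0} = 1
G(12) = mex{0,0} = 1
G(13) = mex{0,0} = 1
G(14) = mex{1,0} = 2
G(15) = mex{1,0} = 2
G(16) = mex{1,1} = 0
G_B(16) = 0.
Heap C, S = {1, 2, 6, 7}:
n :  0  1  2  3  4  5  6  7  8  9 10 11 12 13 14 15 16 17 18 19 20 21 22 23 24 25
G :  0  1  2  0  1  2  3  4  0  1  2  0  1  2  3  4  0  1  2  0  1  2  3  4  0  1
G_C(25) = 1.
Combined Grundy value = 2 ⊕ 0 ⊕ 1 = 3.

3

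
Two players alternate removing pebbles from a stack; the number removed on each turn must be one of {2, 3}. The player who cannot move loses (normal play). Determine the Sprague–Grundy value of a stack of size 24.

n :  0  1  2  3  4  5  6  7  8  9 10 11 12 13 14 15 16 17 18 19 20 21 22 23 24
G :  0  0  1  1  2  0  0  1  1  2  0  0  1  1  2  0  0  1  1  2  0  0  1  1  2

2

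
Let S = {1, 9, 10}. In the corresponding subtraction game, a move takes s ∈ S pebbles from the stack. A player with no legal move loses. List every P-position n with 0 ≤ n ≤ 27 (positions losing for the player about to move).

n :  0  1  2  3  4  5  6  7  8  9 10 11 12 13 14 15 16 17 18 19 20 21 22 23 24 25 26 27
G :  0  1  0  1  0  1  0  1  0  1  2  3  2  3  2  3  2  3  2  0  1  0  1  0  1  0  1  0
P-positions are exactly the n with G(n) = 0.

0, 2, 4, 6, 8, 19, 21, 23, 25, 27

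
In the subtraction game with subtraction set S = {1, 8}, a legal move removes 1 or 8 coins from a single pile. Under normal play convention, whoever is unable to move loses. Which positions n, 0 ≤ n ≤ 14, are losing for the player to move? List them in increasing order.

0, 2, 4, 6, 9, 11, 13

n :  0  1  2  3  4  5  6  7  8  9 10 11 12 13 14
G :  0  1  0  1  0  1  0  1  2  0  1  0  1  0  1
P-positions are exactly the n with G(n) = 0.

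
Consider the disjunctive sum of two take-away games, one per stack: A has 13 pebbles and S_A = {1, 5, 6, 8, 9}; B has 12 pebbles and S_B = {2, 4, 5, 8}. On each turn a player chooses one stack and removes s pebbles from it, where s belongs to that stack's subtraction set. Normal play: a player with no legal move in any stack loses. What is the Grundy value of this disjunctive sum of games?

Stack A, S = {1, 5, 6, 8, 9}:
n :  0  1  2  3  4  5  6  7  8  9 10 11 12 13
G :  0  1  0  1  0  1  2  3  2  3  2  3  4  5
G_A(13) = 5.
Stack B, S = {2, 4, 5, 8}:
n :  0  1  2  3  4  5  6  7  8  9 10 11 12
G :  0  0  1  1  2  2  3  0  4  1  0  2  1
G_B(12) = 1.
Combined Grundy value = 5 ⊕ 1 = 4.

4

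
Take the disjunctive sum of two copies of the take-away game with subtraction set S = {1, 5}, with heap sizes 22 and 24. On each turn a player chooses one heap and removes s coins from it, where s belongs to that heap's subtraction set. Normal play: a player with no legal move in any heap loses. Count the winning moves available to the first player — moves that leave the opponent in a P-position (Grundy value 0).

0

All heaps use S = {1, 5}:
n :  0  1  2  3  4  5  6  7  8  9 10 11 12 13 14 15 16 17 18 19 20 21 22 23 24
G :  0  1  0  1  0  1  0  1  0  1  0  1  0  1  0  1  0  1  0  1  0  1  0  1  0
Heap A: G(22) = 0.
Heap B: G(24) = 0.
Combined Grundy value = 0 ⊕ 0 = 0.
A winning move leaves total XOR = 0, i.e. changes one component's Grundy value g to g ⊕ X where X is the current total.
Heap A: target g' = 0⊕0 = 0, but every legal move changes the Grundy value (mex property), so 0 moves.
Heap B: target g' = 0⊕0 = 0, but every legal move changes the Grundy value (mex property), so 0 moves.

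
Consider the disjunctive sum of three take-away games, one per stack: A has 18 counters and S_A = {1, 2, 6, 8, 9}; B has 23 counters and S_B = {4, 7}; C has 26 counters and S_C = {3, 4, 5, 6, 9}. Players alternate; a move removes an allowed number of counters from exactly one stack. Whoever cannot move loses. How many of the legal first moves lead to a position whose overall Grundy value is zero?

Stack A, S = {1, 2, 6, 8, 9}:
G(0) = 0
G(1) = mex{0} = 1
G(2) = mex{1,0} = 2
G(3) = mex{2,1} = 0
G(4) = mex{0,2} = 1
G(5) = mex{1,0} = 2
G(6) = mex{2,1,0} = 3
G(7) = mex{3,2,1} = 0
G(8) = mex{0,3,2,0} = 1
G(9) = mex{1,0,0,1,0} = 2
G(10) = mex{2,1,1,2,1} = 0
G(11) = mex{0,2,2,0,2} = 1
G(12) = mex{1,0,3,1,0} = 2
G(13) = mex{2,1,0,2,1} = 3
G(14) = mex{3,2,1,3,2} = 0
G(15) = mex{0,3,2,0,3} = 1
G(16) = mex{1,0,0,1,0} = 2
G(17) = mex{2,1,1,2,1} = 0
G(18) = mex{0,2,2,0,2} = 1
G_A(18) = 1.
Stack B, S = {4, 7}:
G(0) = 0
G(1) = mex{} = 0
G(2) = mex{} = 0
G(3) = mex{} = 0
G(4) = mex{0} = 1
G(5) = mex{0} = 1
G(6) = mex{0} = 1
G(7) = mex{0,0} = 1
G(8) = mex{1,0} = 2
G(9) = mex{1,0} = 2
G(10) = mex{1,0} = 2
G(11) = mex{1,1} = 0
G(12) = mex{2,1} = 0
G(13) = mex{2,1} = 0
G(14) = mex{2,1} = 0
G(15) = mex{0,2} = 1
G(16) = mex{0,2} = 1
G(17) = mex{0,2} = 1
G(18) = mex{0,0} = 1
G(19) = mex{1,0} = 2
G(20) = mex{1,0} = 2
G(21) = mex{1,0} = 2
G(22) = mex{1,1} = 0
G(23) = mex{2,1} = 0
G_B(23) = 0.
Stack C, S = {3, 4, 5, 6, 9}:
n :  0  1  2  3  4  5  6  7  8  9 10 11 12 13 14 15 16 17 18 19 20 21 22 23 24 25 26
G :  0  0  0  1  1  1  2  2  2  3  3  3  0  0  0  1  1  1  2  2  2  3  3  3  0  0  0
G_C(26) = 0.
Combined Grundy value = 1 ⊕ 0 ⊕ 0 = 1.
A winning move leaves total XOR = 0, i.e. changes one component's Grundy value g to g ⊕ X where X is the current total.
Stack A: need g' = 1⊕1 = 0. Options: 18−1→G=0, 18−2→G=2, 18−6→G=2, 18−8→G=0, 18−9→G=2. Hits: 2.
Stack B: need g' = 0⊕1 = 1. Options: 23−4→G=2, 23−7→G=1. Hits: 1.
Stack C: need g' = 0⊕1 = 1. Options: 26−3→G=3, 26−4→G=3, 26−5→G=3, 26−6→G=2, 26−9→G=1. Hits: 1.

4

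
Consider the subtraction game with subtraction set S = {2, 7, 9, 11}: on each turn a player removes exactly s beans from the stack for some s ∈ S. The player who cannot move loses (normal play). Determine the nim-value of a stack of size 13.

n :  0  1  2  3  4  5  6  7  8  9 10 11 12 13
G :  0  0  1  1  0  0  1  1  2  2  3  3  2  2

2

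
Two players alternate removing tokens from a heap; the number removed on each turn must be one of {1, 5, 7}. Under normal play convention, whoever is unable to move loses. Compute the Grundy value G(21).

n :  0  1  2  3  4  5  6  7  8  9 10 11 12 13 14 15 16 17 18 19 20 21
G :  0  1  0  1  0  1  0  1  0  1  0  1  0  1  0  1  0  1  0  1  0  1

1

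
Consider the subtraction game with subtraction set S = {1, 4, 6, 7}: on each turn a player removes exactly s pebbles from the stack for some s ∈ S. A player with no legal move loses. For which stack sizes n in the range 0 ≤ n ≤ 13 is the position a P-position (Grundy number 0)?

n :  0  1  2  3  4  5  6  7  8  9 10 11 12 13
G :  0  1  0  1  2  0  1  2  3  2  0  1  2  0
P-positions are exactly the n with G(n) = 0.

0, 2, 5, 10, 13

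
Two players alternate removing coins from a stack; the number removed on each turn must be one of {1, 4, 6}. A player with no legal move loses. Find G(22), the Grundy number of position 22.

G(0) = 0
G(1) = mex{0} = 1
G(2) = mex{1} = 0
G(3) = mex{0} = 1
G(4) = mex{1,0} = 2
G(5) = mex{2,1} = 0
G(6) = mex{0,0,0} = 1
G(7) = mex{1,1,1} = 0
G(8) = mex{0,2,0} = 1
G(9) = mex{1,0,1} = 2
G(10) = mex{2,1,2} = 0
G(11) = mex{0,0,0} = 1
G(12) = mex{1,1,1} = 0
G(13) = mex{0,2,0} = 1
G(14) = mex{1,0,1} = 2
G(15) = mex{2,1,2} = 0
G(16) = mex{0,0,0} = 1
G(17) = mex{1,1,1} = 0
G(18) = mex{0,2,0} = 1
G(19) = mex{1,0,1} = 2
G(20) = mex{2,1,2} = 0
G(21) = mex{0,0,0} = 1
G(22) = mex{1,1,1} = 0

0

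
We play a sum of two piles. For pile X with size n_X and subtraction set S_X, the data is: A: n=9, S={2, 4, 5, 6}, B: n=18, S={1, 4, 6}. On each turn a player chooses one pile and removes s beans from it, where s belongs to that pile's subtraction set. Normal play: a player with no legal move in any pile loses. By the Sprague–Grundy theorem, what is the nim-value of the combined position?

Pile A, S = {2, 4, 5, 6}:
G(0) = 0
G(1) = mex{} = 0
G(2) = mex{0} = 1
G(3) = mex{0} = 1
G(4) = mex{1,0} = 2
G(5) = mex{1,0,0} = 2
G(6) = mex{2,1,0,0} = 3
G(7) = mex{2,1,1,0} = 3
G(8) = mex{3,2,1,1} = 0
G(9) = mex{3,2,2,1} = 0
G_A(9) = 0.
Pile B, S = {1, 4, 6}:
n :  0  1  2  3  4  5  6  7  8  9 10 11 12 13 14 15 16 17 18
G :  0  1  0  1  2  0  1  0  1  2  0  1  0  1  2  0  1  0  1
G_B(18) = 1.
Combined Grundy value = 0 ⊕ 1 = 1.

1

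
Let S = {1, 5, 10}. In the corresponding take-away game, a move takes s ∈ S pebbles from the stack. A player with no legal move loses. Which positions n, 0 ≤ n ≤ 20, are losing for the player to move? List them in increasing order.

G(0) = 0
G(1) = mex{0} = 1
G(2) = mex{1} = 0
G(3) = mex{0} = 1
G(4) = mex{1} = 0
G(5) = mex{0,0} = 1
G(6) = mex{1,1} = 0
G(7) = mex{0,0} = 1
G(8) = mex{1,1} = 0
G(9) = mex{0,0} = 1
G(10) = mex{1,1,0} = 2
G(11) = mex{2,0,1} = 3
G(12) = mex{3,1,0} = 2
G(13) = mex{2,0,1} = 3
G(14) = mex{3,1,0} = 2
G(15) = mex{2,2,1} = 0
G(16) = mex{0,3,0} = 1
G(17) = mex{1,2,1} = 0
G(18) = mex{0,3,0} = 1
G(19) = mex{1,2,1} = 0
G(20) = mex{0,0,2} = 1
P-positions are exactly the n with G(n) = 0.

0, 2, 4, 6, 8, 15, 17, 19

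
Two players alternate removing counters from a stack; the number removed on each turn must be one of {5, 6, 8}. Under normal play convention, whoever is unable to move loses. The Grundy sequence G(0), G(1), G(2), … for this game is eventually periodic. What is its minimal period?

n :  0  1  2  3  4  5  6  7  8  9 10 11 12 13 14 15 16 17 18 19 20 21 22 23 24 25 26 27
G :  0  0  0  0  0  1  1  1  1  1  2  2  2  0  0  0  0  0  1  1  1  1  1  2  2  2  0  0
G(n+13) = G(n) holds for n = 0,…,7 (a full window of length max(S) = 8), so the sequence is purely periodic with period 13.

13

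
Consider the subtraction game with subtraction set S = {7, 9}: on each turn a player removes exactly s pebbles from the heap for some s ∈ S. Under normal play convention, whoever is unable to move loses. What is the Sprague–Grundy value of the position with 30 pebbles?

n :  0  1  2  3  4  5  6  7  8  9 10 11 12 13 14 15 16 17 18 19 20 21 22 23 24 25 26 27 28 29 30
G :  0  0  0  0  0  0  0  1  1  1  1  1  1  1  2  2  0  0  0  0  0  0  0  1  1  1  1  1  1  1  2

2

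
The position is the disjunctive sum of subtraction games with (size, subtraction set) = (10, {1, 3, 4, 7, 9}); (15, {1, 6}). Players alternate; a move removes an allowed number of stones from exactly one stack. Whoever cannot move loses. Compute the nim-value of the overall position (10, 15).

1

Stack A, S = {1, 3, 4, 7, 9}:
n :  0  1  2  3  4  5  6  7  8  9 10
G :  0  1  0  1  2  3  2  3  0  1  0
G_A(10) = 0.
Stack B, S = {1, 6}:
n :  0  1  2  3  4  5  6  7  8  9 10 11 12 13 14 15
G :  0  1  0  1  0  1  2  0  1  0  1  0  1  2  0  1
G_B(15) = 1.
Combined Grundy value = 0 ⊕ 1 = 1.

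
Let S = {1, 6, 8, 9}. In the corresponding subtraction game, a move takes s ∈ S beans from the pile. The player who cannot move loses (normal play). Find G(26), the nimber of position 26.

2

n :  0  1  2  3  4  5  6  7  8  9 10 11 12 13 14 15 16 17 18 19 20 21 22 23 24 25 26
G :  0  1  0  1  0  1  2  0  1  2  3  2  3  2  0  1  2  0  1  0  1  0  1  2  0  1  2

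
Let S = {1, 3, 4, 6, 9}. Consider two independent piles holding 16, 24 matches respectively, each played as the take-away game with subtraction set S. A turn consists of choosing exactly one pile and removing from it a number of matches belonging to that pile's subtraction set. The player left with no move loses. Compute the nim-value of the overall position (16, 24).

2

All piles use S = {1, 3, 4, 6, 9}:
G(0) = 0
G(1) = mex{0} = 1
G(2) = mex{1} = 0
G(3) = mex{0,0} = 1
G(4) = mex{1,1,0} = 2
G(5) = mex{2,0,1} = 3
G(6) = mex{3,1,0,0} = 2
G(7) = mex{2,2,1,1} = 0
G(8) = mex{0,3,2,0} = 1
G(9) = mex{1,2,3,1,0} = 4
G(10) = mex{4,0,2,2,1} = 3
G(11) = mex{3,1,0,3,0} = 2
G(12) = mex{2,4,1,2,1} = 0
G(13) = mex{0,3,4,0,2} = 1
G(14) = mex{1,2,3,1,3} = 0
G(15) = mex{0,0,2,4,2} = 1
G(16) = mex{1,1,0,3,0} = 2
G(17) = mex{2,0,1,2,1} = 3
G(18) = mex{3,1,0,0,4} = 2
G(19) = mex{2,2,1,1,3} = 0
G(20) = mex{0,3,2,0,2} = 1
G(21) = mex{1,2,3,1,0} = 4
G(22) = mex{4,0,2,2,1} = 3
G(23) = mex{3,1,0,3,0} = 2
G(24) = mex{2,4,1,2,1} = 0
Pile A: G(16) = 2.
Pile B: G(24) = 0.
Combined Grundy value = 2 ⊕ 0 = 2.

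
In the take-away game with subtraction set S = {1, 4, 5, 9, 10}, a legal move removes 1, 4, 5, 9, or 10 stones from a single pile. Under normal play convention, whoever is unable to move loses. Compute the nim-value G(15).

1

G(0) = 0
G(1) = mex{0} = 1
G(2) = mex{1} = 0
G(3) = mex{0} = 1
G(4) = mex{1,0} = 2
G(5) = mex{2,1,0} = 3
G(6) = mex{3,0,1} = 2
G(7) = mex{2,1,0} = 3
G(8) = mex{3,2,1} = 0
G(9) = mex{0,3,2,0} = 1
G(10) = mex{1,2,3,1,0} = 4
G(11) = mex{4,3,2,0,1} = 5
G(12) = mex{5,0,3,1,0} = 2
G(13) = mex{2,1,0,2,1} = 3
G(14) = mex{3,4,1,3,2} = 0
G(15) = mex{0,5,4,2,3} = 1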